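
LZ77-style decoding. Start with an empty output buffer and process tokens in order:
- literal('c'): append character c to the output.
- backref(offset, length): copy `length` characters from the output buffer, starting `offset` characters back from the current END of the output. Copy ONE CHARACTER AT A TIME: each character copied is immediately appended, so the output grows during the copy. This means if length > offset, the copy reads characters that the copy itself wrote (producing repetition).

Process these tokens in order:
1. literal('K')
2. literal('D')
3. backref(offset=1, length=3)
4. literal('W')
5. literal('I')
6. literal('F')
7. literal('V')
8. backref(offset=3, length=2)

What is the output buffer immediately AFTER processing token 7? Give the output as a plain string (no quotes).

Token 1: literal('K'). Output: "K"
Token 2: literal('D'). Output: "KD"
Token 3: backref(off=1, len=3) (overlapping!). Copied 'DDD' from pos 1. Output: "KDDDD"
Token 4: literal('W'). Output: "KDDDDW"
Token 5: literal('I'). Output: "KDDDDWI"
Token 6: literal('F'). Output: "KDDDDWIF"
Token 7: literal('V'). Output: "KDDDDWIFV"

Answer: KDDDDWIFV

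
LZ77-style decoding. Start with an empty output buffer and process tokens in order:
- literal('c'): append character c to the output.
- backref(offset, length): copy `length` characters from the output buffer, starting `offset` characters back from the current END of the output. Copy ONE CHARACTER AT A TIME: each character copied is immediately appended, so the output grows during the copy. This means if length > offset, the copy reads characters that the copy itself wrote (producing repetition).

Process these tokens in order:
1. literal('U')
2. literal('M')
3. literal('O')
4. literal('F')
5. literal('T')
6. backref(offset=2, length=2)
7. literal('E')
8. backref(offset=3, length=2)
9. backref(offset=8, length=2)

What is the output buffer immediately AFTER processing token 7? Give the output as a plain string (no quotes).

Answer: UMOFTFTE

Derivation:
Token 1: literal('U'). Output: "U"
Token 2: literal('M'). Output: "UM"
Token 3: literal('O'). Output: "UMO"
Token 4: literal('F'). Output: "UMOF"
Token 5: literal('T'). Output: "UMOFT"
Token 6: backref(off=2, len=2). Copied 'FT' from pos 3. Output: "UMOFTFT"
Token 7: literal('E'). Output: "UMOFTFTE"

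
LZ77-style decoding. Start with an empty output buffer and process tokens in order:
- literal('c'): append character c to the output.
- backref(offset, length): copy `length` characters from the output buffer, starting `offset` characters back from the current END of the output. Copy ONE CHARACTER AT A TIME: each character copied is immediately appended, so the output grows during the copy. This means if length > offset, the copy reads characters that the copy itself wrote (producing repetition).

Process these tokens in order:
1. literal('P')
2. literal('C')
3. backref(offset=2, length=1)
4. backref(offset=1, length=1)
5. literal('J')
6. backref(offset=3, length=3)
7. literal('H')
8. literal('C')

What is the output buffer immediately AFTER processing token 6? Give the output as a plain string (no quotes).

Token 1: literal('P'). Output: "P"
Token 2: literal('C'). Output: "PC"
Token 3: backref(off=2, len=1). Copied 'P' from pos 0. Output: "PCP"
Token 4: backref(off=1, len=1). Copied 'P' from pos 2. Output: "PCPP"
Token 5: literal('J'). Output: "PCPPJ"
Token 6: backref(off=3, len=3). Copied 'PPJ' from pos 2. Output: "PCPPJPPJ"

Answer: PCPPJPPJ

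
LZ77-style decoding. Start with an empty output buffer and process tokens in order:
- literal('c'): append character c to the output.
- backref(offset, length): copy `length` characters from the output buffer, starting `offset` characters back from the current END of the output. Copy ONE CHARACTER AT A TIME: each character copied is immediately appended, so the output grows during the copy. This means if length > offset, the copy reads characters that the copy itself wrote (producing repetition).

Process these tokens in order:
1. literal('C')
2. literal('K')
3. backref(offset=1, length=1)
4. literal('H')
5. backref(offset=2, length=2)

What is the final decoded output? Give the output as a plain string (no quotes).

Answer: CKKHKH

Derivation:
Token 1: literal('C'). Output: "C"
Token 2: literal('K'). Output: "CK"
Token 3: backref(off=1, len=1). Copied 'K' from pos 1. Output: "CKK"
Token 4: literal('H'). Output: "CKKH"
Token 5: backref(off=2, len=2). Copied 'KH' from pos 2. Output: "CKKHKH"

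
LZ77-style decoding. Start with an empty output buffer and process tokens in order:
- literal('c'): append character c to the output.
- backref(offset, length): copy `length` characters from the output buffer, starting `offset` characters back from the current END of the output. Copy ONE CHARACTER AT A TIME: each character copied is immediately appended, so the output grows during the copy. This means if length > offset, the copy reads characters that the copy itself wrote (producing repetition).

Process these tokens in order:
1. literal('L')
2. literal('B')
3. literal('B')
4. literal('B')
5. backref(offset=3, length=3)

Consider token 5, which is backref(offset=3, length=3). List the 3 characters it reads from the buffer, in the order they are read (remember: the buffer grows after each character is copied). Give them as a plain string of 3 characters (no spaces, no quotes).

Answer: BBB

Derivation:
Token 1: literal('L'). Output: "L"
Token 2: literal('B'). Output: "LB"
Token 3: literal('B'). Output: "LBB"
Token 4: literal('B'). Output: "LBBB"
Token 5: backref(off=3, len=3). Buffer before: "LBBB" (len 4)
  byte 1: read out[1]='B', append. Buffer now: "LBBBB"
  byte 2: read out[2]='B', append. Buffer now: "LBBBBB"
  byte 3: read out[3]='B', append. Buffer now: "LBBBBBB"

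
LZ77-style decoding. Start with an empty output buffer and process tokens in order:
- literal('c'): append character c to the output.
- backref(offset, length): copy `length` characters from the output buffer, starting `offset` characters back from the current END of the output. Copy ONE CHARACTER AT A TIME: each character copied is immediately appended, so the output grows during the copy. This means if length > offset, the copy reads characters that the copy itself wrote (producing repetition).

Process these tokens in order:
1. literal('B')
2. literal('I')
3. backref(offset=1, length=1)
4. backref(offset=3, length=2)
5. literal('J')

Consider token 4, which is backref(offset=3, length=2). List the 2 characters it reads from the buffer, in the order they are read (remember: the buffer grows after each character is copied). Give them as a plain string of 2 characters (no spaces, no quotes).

Token 1: literal('B'). Output: "B"
Token 2: literal('I'). Output: "BI"
Token 3: backref(off=1, len=1). Copied 'I' from pos 1. Output: "BII"
Token 4: backref(off=3, len=2). Buffer before: "BII" (len 3)
  byte 1: read out[0]='B', append. Buffer now: "BIIB"
  byte 2: read out[1]='I', append. Buffer now: "BIIBI"

Answer: BI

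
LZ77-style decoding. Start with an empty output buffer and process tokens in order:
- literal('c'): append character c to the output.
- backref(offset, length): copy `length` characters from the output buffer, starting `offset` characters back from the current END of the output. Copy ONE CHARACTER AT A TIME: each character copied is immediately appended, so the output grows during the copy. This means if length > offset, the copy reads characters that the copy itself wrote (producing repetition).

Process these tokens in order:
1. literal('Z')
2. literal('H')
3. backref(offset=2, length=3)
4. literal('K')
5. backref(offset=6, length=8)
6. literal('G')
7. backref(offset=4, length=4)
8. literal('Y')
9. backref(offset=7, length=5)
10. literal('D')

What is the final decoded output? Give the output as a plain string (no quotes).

Token 1: literal('Z'). Output: "Z"
Token 2: literal('H'). Output: "ZH"
Token 3: backref(off=2, len=3) (overlapping!). Copied 'ZHZ' from pos 0. Output: "ZHZHZ"
Token 4: literal('K'). Output: "ZHZHZK"
Token 5: backref(off=6, len=8) (overlapping!). Copied 'ZHZHZKZH' from pos 0. Output: "ZHZHZKZHZHZKZH"
Token 6: literal('G'). Output: "ZHZHZKZHZHZKZHG"
Token 7: backref(off=4, len=4). Copied 'KZHG' from pos 11. Output: "ZHZHZKZHZHZKZHGKZHG"
Token 8: literal('Y'). Output: "ZHZHZKZHZHZKZHGKZHGY"
Token 9: backref(off=7, len=5). Copied 'HGKZH' from pos 13. Output: "ZHZHZKZHZHZKZHGKZHGYHGKZH"
Token 10: literal('D'). Output: "ZHZHZKZHZHZKZHGKZHGYHGKZHD"

Answer: ZHZHZKZHZHZKZHGKZHGYHGKZHD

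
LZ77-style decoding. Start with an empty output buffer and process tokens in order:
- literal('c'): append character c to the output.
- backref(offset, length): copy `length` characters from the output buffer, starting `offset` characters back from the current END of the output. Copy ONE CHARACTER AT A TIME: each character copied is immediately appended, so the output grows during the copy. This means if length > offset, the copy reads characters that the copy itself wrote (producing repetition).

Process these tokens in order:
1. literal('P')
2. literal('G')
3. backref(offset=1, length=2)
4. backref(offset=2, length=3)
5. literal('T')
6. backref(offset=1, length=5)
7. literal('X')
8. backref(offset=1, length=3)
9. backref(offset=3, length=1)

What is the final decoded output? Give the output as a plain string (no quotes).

Answer: PGGGGGGTTTTTTXXXXX

Derivation:
Token 1: literal('P'). Output: "P"
Token 2: literal('G'). Output: "PG"
Token 3: backref(off=1, len=2) (overlapping!). Copied 'GG' from pos 1. Output: "PGGG"
Token 4: backref(off=2, len=3) (overlapping!). Copied 'GGG' from pos 2. Output: "PGGGGGG"
Token 5: literal('T'). Output: "PGGGGGGT"
Token 6: backref(off=1, len=5) (overlapping!). Copied 'TTTTT' from pos 7. Output: "PGGGGGGTTTTTT"
Token 7: literal('X'). Output: "PGGGGGGTTTTTTX"
Token 8: backref(off=1, len=3) (overlapping!). Copied 'XXX' from pos 13. Output: "PGGGGGGTTTTTTXXXX"
Token 9: backref(off=3, len=1). Copied 'X' from pos 14. Output: "PGGGGGGTTTTTTXXXXX"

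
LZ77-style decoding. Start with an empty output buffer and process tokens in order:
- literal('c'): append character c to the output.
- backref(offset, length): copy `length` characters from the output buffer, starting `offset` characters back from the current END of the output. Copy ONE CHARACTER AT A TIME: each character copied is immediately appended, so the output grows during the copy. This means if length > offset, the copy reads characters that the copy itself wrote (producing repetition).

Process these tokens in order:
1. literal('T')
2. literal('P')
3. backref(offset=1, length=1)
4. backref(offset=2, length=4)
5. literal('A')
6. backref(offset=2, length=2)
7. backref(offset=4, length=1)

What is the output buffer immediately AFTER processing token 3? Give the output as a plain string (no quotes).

Answer: TPP

Derivation:
Token 1: literal('T'). Output: "T"
Token 2: literal('P'). Output: "TP"
Token 3: backref(off=1, len=1). Copied 'P' from pos 1. Output: "TPP"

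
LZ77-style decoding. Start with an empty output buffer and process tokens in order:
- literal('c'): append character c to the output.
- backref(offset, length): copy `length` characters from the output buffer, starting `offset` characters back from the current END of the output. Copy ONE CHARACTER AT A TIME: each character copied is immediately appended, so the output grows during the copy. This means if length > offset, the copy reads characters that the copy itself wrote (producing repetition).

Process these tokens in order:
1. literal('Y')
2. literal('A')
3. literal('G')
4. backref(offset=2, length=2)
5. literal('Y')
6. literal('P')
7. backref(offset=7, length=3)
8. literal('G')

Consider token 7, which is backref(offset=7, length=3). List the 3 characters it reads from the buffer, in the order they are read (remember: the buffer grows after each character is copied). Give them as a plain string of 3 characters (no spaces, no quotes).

Token 1: literal('Y'). Output: "Y"
Token 2: literal('A'). Output: "YA"
Token 3: literal('G'). Output: "YAG"
Token 4: backref(off=2, len=2). Copied 'AG' from pos 1. Output: "YAGAG"
Token 5: literal('Y'). Output: "YAGAGY"
Token 6: literal('P'). Output: "YAGAGYP"
Token 7: backref(off=7, len=3). Buffer before: "YAGAGYP" (len 7)
  byte 1: read out[0]='Y', append. Buffer now: "YAGAGYPY"
  byte 2: read out[1]='A', append. Buffer now: "YAGAGYPYA"
  byte 3: read out[2]='G', append. Buffer now: "YAGAGYPYAG"

Answer: YAG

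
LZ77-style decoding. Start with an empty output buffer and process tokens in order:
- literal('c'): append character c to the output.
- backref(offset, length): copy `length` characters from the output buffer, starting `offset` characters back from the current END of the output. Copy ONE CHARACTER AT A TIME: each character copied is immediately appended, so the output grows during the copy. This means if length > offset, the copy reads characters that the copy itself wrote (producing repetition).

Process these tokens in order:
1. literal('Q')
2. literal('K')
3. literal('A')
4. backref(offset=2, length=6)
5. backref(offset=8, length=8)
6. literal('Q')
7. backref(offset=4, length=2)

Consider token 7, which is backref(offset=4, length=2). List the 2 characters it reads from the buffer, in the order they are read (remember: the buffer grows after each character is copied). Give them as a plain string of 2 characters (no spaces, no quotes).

Answer: AK

Derivation:
Token 1: literal('Q'). Output: "Q"
Token 2: literal('K'). Output: "QK"
Token 3: literal('A'). Output: "QKA"
Token 4: backref(off=2, len=6) (overlapping!). Copied 'KAKAKA' from pos 1. Output: "QKAKAKAKA"
Token 5: backref(off=8, len=8). Copied 'KAKAKAKA' from pos 1. Output: "QKAKAKAKAKAKAKAKA"
Token 6: literal('Q'). Output: "QKAKAKAKAKAKAKAKAQ"
Token 7: backref(off=4, len=2). Buffer before: "QKAKAKAKAKAKAKAKAQ" (len 18)
  byte 1: read out[14]='A', append. Buffer now: "QKAKAKAKAKAKAKAKAQA"
  byte 2: read out[15]='K', append. Buffer now: "QKAKAKAKAKAKAKAKAQAK"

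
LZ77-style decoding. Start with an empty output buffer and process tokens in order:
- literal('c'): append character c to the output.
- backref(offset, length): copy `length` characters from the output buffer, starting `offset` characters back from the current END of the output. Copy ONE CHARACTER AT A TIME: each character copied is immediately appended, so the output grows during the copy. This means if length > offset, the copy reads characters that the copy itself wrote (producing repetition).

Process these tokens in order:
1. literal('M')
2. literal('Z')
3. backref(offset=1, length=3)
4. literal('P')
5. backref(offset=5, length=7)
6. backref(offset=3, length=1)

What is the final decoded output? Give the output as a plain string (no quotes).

Token 1: literal('M'). Output: "M"
Token 2: literal('Z'). Output: "MZ"
Token 3: backref(off=1, len=3) (overlapping!). Copied 'ZZZ' from pos 1. Output: "MZZZZ"
Token 4: literal('P'). Output: "MZZZZP"
Token 5: backref(off=5, len=7) (overlapping!). Copied 'ZZZZPZZ' from pos 1. Output: "MZZZZPZZZZPZZ"
Token 6: backref(off=3, len=1). Copied 'P' from pos 10. Output: "MZZZZPZZZZPZZP"

Answer: MZZZZPZZZZPZZP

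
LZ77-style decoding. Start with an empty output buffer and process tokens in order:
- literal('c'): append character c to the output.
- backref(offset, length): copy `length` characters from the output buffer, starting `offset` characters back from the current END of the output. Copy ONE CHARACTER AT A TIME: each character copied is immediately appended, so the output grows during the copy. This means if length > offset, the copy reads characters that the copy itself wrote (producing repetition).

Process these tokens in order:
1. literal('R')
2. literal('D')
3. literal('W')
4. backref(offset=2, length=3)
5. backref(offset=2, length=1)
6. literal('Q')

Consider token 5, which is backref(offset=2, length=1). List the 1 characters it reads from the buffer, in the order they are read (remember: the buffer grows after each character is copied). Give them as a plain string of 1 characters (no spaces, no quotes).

Token 1: literal('R'). Output: "R"
Token 2: literal('D'). Output: "RD"
Token 3: literal('W'). Output: "RDW"
Token 4: backref(off=2, len=3) (overlapping!). Copied 'DWD' from pos 1. Output: "RDWDWD"
Token 5: backref(off=2, len=1). Buffer before: "RDWDWD" (len 6)
  byte 1: read out[4]='W', append. Buffer now: "RDWDWDW"

Answer: W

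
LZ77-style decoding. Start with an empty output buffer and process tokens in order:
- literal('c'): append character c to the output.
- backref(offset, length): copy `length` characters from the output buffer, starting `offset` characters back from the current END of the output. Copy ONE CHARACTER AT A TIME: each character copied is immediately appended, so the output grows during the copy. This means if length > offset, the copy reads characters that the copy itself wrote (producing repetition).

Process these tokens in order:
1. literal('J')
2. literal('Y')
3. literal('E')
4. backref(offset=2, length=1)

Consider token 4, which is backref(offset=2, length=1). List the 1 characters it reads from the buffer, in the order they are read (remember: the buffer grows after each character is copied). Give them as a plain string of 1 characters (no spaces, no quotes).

Answer: Y

Derivation:
Token 1: literal('J'). Output: "J"
Token 2: literal('Y'). Output: "JY"
Token 3: literal('E'). Output: "JYE"
Token 4: backref(off=2, len=1). Buffer before: "JYE" (len 3)
  byte 1: read out[1]='Y', append. Buffer now: "JYEY"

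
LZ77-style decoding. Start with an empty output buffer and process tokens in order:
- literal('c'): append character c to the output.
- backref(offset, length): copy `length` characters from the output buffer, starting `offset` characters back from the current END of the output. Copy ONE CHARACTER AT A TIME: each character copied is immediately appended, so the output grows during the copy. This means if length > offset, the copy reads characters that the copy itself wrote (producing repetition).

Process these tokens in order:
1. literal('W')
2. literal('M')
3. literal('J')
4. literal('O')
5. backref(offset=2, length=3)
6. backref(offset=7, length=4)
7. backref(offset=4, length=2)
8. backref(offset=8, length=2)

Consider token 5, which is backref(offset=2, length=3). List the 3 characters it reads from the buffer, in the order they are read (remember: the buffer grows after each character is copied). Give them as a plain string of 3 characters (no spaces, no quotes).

Answer: JOJ

Derivation:
Token 1: literal('W'). Output: "W"
Token 2: literal('M'). Output: "WM"
Token 3: literal('J'). Output: "WMJ"
Token 4: literal('O'). Output: "WMJO"
Token 5: backref(off=2, len=3). Buffer before: "WMJO" (len 4)
  byte 1: read out[2]='J', append. Buffer now: "WMJOJ"
  byte 2: read out[3]='O', append. Buffer now: "WMJOJO"
  byte 3: read out[4]='J', append. Buffer now: "WMJOJOJ"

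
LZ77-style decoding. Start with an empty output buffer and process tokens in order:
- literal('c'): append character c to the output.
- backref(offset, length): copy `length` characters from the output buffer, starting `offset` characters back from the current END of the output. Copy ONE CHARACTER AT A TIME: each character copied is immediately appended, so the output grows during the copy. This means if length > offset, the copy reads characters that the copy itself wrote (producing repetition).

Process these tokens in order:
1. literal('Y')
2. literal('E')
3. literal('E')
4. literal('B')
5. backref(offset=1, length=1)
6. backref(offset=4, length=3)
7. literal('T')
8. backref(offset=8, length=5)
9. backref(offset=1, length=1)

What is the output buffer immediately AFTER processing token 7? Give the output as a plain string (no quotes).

Answer: YEEBBEEBT

Derivation:
Token 1: literal('Y'). Output: "Y"
Token 2: literal('E'). Output: "YE"
Token 3: literal('E'). Output: "YEE"
Token 4: literal('B'). Output: "YEEB"
Token 5: backref(off=1, len=1). Copied 'B' from pos 3. Output: "YEEBB"
Token 6: backref(off=4, len=3). Copied 'EEB' from pos 1. Output: "YEEBBEEB"
Token 7: literal('T'). Output: "YEEBBEEBT"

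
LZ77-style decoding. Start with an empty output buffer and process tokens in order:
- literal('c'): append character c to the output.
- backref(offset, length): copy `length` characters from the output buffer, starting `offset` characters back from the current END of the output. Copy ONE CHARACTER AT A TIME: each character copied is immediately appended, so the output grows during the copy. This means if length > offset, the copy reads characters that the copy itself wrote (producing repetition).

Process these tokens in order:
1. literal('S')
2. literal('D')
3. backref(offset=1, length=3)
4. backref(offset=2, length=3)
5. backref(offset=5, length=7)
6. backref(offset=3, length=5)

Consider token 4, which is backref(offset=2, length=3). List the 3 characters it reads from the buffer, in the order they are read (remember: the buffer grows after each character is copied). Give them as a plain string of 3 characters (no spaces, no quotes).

Token 1: literal('S'). Output: "S"
Token 2: literal('D'). Output: "SD"
Token 3: backref(off=1, len=3) (overlapping!). Copied 'DDD' from pos 1. Output: "SDDDD"
Token 4: backref(off=2, len=3). Buffer before: "SDDDD" (len 5)
  byte 1: read out[3]='D', append. Buffer now: "SDDDDD"
  byte 2: read out[4]='D', append. Buffer now: "SDDDDDD"
  byte 3: read out[5]='D', append. Buffer now: "SDDDDDDD"

Answer: DDD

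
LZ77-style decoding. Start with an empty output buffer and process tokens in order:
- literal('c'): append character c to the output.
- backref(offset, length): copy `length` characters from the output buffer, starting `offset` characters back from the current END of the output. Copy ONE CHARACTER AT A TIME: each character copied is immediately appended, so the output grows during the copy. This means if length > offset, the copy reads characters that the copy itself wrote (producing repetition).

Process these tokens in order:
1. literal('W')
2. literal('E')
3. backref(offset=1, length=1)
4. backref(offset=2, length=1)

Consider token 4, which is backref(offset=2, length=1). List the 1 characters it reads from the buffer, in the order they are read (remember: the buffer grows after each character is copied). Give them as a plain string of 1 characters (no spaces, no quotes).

Token 1: literal('W'). Output: "W"
Token 2: literal('E'). Output: "WE"
Token 3: backref(off=1, len=1). Copied 'E' from pos 1. Output: "WEE"
Token 4: backref(off=2, len=1). Buffer before: "WEE" (len 3)
  byte 1: read out[1]='E', append. Buffer now: "WEEE"

Answer: E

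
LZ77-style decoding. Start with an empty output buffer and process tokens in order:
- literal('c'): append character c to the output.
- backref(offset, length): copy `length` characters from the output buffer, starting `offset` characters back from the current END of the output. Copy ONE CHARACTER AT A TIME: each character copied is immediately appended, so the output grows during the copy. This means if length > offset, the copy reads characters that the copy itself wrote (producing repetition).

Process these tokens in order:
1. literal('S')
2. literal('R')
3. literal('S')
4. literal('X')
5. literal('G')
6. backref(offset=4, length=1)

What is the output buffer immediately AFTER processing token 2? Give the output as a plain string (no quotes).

Answer: SR

Derivation:
Token 1: literal('S'). Output: "S"
Token 2: literal('R'). Output: "SR"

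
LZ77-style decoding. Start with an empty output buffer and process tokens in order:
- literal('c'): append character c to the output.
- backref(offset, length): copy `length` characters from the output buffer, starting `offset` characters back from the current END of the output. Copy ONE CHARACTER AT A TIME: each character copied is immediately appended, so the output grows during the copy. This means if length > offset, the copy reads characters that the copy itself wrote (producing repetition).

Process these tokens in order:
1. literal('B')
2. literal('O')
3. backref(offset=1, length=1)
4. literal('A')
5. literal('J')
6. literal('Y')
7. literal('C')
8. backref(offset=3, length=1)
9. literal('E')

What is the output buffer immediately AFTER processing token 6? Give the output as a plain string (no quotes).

Token 1: literal('B'). Output: "B"
Token 2: literal('O'). Output: "BO"
Token 3: backref(off=1, len=1). Copied 'O' from pos 1. Output: "BOO"
Token 4: literal('A'). Output: "BOOA"
Token 5: literal('J'). Output: "BOOAJ"
Token 6: literal('Y'). Output: "BOOAJY"

Answer: BOOAJY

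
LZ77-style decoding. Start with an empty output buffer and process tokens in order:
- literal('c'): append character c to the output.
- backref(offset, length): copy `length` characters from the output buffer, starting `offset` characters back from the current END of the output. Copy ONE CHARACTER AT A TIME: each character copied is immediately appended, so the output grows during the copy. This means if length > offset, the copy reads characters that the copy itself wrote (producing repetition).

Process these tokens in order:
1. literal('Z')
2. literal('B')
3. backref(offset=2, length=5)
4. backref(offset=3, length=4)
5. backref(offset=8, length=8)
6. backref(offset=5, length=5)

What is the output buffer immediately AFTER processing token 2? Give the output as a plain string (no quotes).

Answer: ZB

Derivation:
Token 1: literal('Z'). Output: "Z"
Token 2: literal('B'). Output: "ZB"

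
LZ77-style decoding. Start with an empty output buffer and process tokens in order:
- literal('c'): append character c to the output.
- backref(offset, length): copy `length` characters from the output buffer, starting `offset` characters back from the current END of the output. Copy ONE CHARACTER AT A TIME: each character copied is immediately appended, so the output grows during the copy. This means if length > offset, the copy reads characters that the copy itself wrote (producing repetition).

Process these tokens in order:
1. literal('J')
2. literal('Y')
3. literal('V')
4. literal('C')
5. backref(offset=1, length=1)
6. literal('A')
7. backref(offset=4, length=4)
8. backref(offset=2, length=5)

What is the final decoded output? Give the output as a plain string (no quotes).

Answer: JYVCCAVCCACACAC

Derivation:
Token 1: literal('J'). Output: "J"
Token 2: literal('Y'). Output: "JY"
Token 3: literal('V'). Output: "JYV"
Token 4: literal('C'). Output: "JYVC"
Token 5: backref(off=1, len=1). Copied 'C' from pos 3. Output: "JYVCC"
Token 6: literal('A'). Output: "JYVCCA"
Token 7: backref(off=4, len=4). Copied 'VCCA' from pos 2. Output: "JYVCCAVCCA"
Token 8: backref(off=2, len=5) (overlapping!). Copied 'CACAC' from pos 8. Output: "JYVCCAVCCACACAC"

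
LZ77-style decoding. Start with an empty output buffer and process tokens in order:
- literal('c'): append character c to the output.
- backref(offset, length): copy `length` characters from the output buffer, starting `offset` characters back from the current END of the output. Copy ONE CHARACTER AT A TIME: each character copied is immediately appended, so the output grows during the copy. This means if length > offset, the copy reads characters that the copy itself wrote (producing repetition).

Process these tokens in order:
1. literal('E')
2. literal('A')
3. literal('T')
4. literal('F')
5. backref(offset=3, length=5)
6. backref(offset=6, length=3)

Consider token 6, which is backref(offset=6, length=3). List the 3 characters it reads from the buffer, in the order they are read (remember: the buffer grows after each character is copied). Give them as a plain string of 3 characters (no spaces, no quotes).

Token 1: literal('E'). Output: "E"
Token 2: literal('A'). Output: "EA"
Token 3: literal('T'). Output: "EAT"
Token 4: literal('F'). Output: "EATF"
Token 5: backref(off=3, len=5) (overlapping!). Copied 'ATFAT' from pos 1. Output: "EATFATFAT"
Token 6: backref(off=6, len=3). Buffer before: "EATFATFAT" (len 9)
  byte 1: read out[3]='F', append. Buffer now: "EATFATFATF"
  byte 2: read out[4]='A', append. Buffer now: "EATFATFATFA"
  byte 3: read out[5]='T', append. Buffer now: "EATFATFATFAT"

Answer: FAT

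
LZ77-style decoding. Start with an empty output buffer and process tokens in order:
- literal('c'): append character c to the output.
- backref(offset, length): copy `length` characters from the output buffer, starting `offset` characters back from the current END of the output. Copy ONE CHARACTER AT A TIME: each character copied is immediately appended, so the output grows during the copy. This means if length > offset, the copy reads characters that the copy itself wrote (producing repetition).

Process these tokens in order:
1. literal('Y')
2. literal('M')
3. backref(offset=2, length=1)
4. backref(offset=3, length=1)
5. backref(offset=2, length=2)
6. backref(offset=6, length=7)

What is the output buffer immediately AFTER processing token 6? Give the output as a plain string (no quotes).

Answer: YMYYYYYMYYYYY

Derivation:
Token 1: literal('Y'). Output: "Y"
Token 2: literal('M'). Output: "YM"
Token 3: backref(off=2, len=1). Copied 'Y' from pos 0. Output: "YMY"
Token 4: backref(off=3, len=1). Copied 'Y' from pos 0. Output: "YMYY"
Token 5: backref(off=2, len=2). Copied 'YY' from pos 2. Output: "YMYYYY"
Token 6: backref(off=6, len=7) (overlapping!). Copied 'YMYYYYY' from pos 0. Output: "YMYYYYYMYYYYY"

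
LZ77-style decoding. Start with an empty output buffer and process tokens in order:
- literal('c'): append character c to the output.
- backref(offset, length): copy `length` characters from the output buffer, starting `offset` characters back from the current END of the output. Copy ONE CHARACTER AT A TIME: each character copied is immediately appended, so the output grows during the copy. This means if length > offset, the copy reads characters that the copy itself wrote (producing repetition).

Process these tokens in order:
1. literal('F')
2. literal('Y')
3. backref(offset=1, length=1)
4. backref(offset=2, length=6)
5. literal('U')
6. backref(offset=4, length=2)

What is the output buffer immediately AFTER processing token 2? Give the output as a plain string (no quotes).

Answer: FY

Derivation:
Token 1: literal('F'). Output: "F"
Token 2: literal('Y'). Output: "FY"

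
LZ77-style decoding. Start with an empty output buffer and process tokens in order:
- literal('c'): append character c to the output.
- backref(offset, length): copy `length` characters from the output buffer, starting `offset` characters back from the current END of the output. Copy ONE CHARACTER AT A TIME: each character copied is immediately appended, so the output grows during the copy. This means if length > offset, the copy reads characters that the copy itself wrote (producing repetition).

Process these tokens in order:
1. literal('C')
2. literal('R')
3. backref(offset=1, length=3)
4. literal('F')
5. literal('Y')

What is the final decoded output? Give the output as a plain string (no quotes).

Answer: CRRRRFY

Derivation:
Token 1: literal('C'). Output: "C"
Token 2: literal('R'). Output: "CR"
Token 3: backref(off=1, len=3) (overlapping!). Copied 'RRR' from pos 1. Output: "CRRRR"
Token 4: literal('F'). Output: "CRRRRF"
Token 5: literal('Y'). Output: "CRRRRFY"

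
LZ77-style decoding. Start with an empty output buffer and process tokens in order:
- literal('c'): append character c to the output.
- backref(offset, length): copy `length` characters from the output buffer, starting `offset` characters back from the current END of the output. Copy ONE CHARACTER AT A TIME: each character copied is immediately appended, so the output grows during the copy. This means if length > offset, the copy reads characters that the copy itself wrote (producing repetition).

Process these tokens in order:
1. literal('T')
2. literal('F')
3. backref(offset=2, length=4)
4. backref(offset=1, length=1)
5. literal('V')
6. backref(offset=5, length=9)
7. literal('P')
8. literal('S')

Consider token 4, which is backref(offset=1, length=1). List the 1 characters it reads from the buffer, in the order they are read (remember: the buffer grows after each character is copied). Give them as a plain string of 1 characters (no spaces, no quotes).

Token 1: literal('T'). Output: "T"
Token 2: literal('F'). Output: "TF"
Token 3: backref(off=2, len=4) (overlapping!). Copied 'TFTF' from pos 0. Output: "TFTFTF"
Token 4: backref(off=1, len=1). Buffer before: "TFTFTF" (len 6)
  byte 1: read out[5]='F', append. Buffer now: "TFTFTFF"

Answer: F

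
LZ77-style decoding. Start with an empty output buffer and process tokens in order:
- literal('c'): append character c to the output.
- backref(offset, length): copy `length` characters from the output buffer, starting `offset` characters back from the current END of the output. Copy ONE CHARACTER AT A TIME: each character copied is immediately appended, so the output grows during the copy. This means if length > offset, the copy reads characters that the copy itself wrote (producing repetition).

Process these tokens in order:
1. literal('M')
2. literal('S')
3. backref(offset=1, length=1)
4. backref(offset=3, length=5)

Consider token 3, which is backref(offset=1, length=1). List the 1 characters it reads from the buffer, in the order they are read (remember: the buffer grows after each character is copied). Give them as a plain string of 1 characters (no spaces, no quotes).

Token 1: literal('M'). Output: "M"
Token 2: literal('S'). Output: "MS"
Token 3: backref(off=1, len=1). Buffer before: "MS" (len 2)
  byte 1: read out[1]='S', append. Buffer now: "MSS"

Answer: S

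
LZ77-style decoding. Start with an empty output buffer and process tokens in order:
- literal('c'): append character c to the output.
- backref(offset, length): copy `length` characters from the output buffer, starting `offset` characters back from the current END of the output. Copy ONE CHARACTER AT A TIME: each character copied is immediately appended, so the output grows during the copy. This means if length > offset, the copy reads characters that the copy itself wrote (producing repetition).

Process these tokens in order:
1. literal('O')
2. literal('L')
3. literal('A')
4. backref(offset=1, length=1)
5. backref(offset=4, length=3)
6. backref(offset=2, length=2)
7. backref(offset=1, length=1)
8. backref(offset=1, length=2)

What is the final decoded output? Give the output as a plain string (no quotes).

Token 1: literal('O'). Output: "O"
Token 2: literal('L'). Output: "OL"
Token 3: literal('A'). Output: "OLA"
Token 4: backref(off=1, len=1). Copied 'A' from pos 2. Output: "OLAA"
Token 5: backref(off=4, len=3). Copied 'OLA' from pos 0. Output: "OLAAOLA"
Token 6: backref(off=2, len=2). Copied 'LA' from pos 5. Output: "OLAAOLALA"
Token 7: backref(off=1, len=1). Copied 'A' from pos 8. Output: "OLAAOLALAA"
Token 8: backref(off=1, len=2) (overlapping!). Copied 'AA' from pos 9. Output: "OLAAOLALAAAA"

Answer: OLAAOLALAAAA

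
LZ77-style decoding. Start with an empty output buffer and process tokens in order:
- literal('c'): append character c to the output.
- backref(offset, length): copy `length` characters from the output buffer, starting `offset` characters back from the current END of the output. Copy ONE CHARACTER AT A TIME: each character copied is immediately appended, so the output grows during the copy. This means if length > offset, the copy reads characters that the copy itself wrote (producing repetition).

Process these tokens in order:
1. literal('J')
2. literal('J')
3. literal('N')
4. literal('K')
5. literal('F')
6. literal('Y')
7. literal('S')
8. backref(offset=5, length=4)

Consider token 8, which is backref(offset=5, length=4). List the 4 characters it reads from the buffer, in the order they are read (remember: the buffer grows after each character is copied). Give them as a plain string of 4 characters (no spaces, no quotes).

Answer: NKFY

Derivation:
Token 1: literal('J'). Output: "J"
Token 2: literal('J'). Output: "JJ"
Token 3: literal('N'). Output: "JJN"
Token 4: literal('K'). Output: "JJNK"
Token 5: literal('F'). Output: "JJNKF"
Token 6: literal('Y'). Output: "JJNKFY"
Token 7: literal('S'). Output: "JJNKFYS"
Token 8: backref(off=5, len=4). Buffer before: "JJNKFYS" (len 7)
  byte 1: read out[2]='N', append. Buffer now: "JJNKFYSN"
  byte 2: read out[3]='K', append. Buffer now: "JJNKFYSNK"
  byte 3: read out[4]='F', append. Buffer now: "JJNKFYSNKF"
  byte 4: read out[5]='Y', append. Buffer now: "JJNKFYSNKFY"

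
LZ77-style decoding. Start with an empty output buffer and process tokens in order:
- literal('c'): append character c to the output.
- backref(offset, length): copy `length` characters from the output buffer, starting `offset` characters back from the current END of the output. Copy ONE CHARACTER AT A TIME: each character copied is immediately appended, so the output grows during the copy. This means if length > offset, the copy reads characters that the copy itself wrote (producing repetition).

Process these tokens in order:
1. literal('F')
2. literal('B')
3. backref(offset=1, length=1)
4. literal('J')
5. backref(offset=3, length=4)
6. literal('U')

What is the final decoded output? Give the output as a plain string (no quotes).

Answer: FBBJBBJBU

Derivation:
Token 1: literal('F'). Output: "F"
Token 2: literal('B'). Output: "FB"
Token 3: backref(off=1, len=1). Copied 'B' from pos 1. Output: "FBB"
Token 4: literal('J'). Output: "FBBJ"
Token 5: backref(off=3, len=4) (overlapping!). Copied 'BBJB' from pos 1. Output: "FBBJBBJB"
Token 6: literal('U'). Output: "FBBJBBJBU"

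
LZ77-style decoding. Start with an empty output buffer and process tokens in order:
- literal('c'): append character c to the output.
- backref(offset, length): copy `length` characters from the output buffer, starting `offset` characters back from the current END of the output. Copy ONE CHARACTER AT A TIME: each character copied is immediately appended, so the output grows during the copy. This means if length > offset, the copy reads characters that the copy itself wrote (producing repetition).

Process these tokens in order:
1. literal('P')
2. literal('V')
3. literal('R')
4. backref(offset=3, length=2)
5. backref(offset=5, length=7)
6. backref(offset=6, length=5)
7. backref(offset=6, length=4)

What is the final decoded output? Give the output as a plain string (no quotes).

Token 1: literal('P'). Output: "P"
Token 2: literal('V'). Output: "PV"
Token 3: literal('R'). Output: "PVR"
Token 4: backref(off=3, len=2). Copied 'PV' from pos 0. Output: "PVRPV"
Token 5: backref(off=5, len=7) (overlapping!). Copied 'PVRPVPV' from pos 0. Output: "PVRPVPVRPVPV"
Token 6: backref(off=6, len=5). Copied 'VRPVP' from pos 6. Output: "PVRPVPVRPVPVVRPVP"
Token 7: backref(off=6, len=4). Copied 'VVRP' from pos 11. Output: "PVRPVPVRPVPVVRPVPVVRP"

Answer: PVRPVPVRPVPVVRPVPVVRP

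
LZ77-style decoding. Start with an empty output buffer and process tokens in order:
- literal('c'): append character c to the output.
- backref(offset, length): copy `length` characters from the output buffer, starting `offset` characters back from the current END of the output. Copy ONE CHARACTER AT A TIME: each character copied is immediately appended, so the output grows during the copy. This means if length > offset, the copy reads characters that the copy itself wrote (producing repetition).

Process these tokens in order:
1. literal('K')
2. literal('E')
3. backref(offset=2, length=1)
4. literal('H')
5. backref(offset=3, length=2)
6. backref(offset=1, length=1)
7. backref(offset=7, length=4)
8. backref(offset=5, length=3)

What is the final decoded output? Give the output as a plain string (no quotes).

Token 1: literal('K'). Output: "K"
Token 2: literal('E'). Output: "KE"
Token 3: backref(off=2, len=1). Copied 'K' from pos 0. Output: "KEK"
Token 4: literal('H'). Output: "KEKH"
Token 5: backref(off=3, len=2). Copied 'EK' from pos 1. Output: "KEKHEK"
Token 6: backref(off=1, len=1). Copied 'K' from pos 5. Output: "KEKHEKK"
Token 7: backref(off=7, len=4). Copied 'KEKH' from pos 0. Output: "KEKHEKKKEKH"
Token 8: backref(off=5, len=3). Copied 'KKE' from pos 6. Output: "KEKHEKKKEKHKKE"

Answer: KEKHEKKKEKHKKE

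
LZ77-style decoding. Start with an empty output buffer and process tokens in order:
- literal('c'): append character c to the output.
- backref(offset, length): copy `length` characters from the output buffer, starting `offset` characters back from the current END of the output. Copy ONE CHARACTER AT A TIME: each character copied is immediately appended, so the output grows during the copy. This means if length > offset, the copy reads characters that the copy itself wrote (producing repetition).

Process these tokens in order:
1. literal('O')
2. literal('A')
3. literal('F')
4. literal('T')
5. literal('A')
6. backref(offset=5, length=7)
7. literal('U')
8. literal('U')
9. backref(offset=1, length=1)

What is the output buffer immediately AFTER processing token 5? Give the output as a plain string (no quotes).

Answer: OAFTA

Derivation:
Token 1: literal('O'). Output: "O"
Token 2: literal('A'). Output: "OA"
Token 3: literal('F'). Output: "OAF"
Token 4: literal('T'). Output: "OAFT"
Token 5: literal('A'). Output: "OAFTA"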